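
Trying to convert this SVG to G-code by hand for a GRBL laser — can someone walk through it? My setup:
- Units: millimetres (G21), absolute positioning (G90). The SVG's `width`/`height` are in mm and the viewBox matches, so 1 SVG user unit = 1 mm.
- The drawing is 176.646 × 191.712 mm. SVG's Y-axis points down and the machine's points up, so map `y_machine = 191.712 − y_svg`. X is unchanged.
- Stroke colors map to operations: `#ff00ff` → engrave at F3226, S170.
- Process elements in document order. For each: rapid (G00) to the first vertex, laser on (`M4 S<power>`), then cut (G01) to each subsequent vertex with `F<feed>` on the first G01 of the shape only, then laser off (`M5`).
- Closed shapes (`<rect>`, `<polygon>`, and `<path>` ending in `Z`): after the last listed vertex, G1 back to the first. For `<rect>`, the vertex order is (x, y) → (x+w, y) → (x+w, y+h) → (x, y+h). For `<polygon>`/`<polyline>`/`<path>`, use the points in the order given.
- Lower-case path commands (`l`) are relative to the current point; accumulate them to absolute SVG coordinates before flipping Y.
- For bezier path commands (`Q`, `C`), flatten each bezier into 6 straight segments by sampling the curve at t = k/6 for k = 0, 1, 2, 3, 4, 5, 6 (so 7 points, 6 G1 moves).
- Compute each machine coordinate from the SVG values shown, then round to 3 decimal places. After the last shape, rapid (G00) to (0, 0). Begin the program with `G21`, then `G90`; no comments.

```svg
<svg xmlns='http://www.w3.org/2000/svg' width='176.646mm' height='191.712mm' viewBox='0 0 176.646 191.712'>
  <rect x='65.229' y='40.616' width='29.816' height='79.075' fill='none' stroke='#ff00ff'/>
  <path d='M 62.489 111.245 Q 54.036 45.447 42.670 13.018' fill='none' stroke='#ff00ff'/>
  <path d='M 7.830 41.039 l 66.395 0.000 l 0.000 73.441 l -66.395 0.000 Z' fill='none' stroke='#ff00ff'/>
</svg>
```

viewBox `0 0 176.646 191.712` with mm width/height → 1 unit = 1 mm. Flip: y_m = 191.712 − y_svg.

**Shape 1** — `<rect>` rectangle, stroke `#ff00ff` → engrave (S170, F3226). Machine vertices: (65.229,151.096) → (95.045,151.096) → (95.045,72.021) → (65.229,72.021) → (65.229,151.096). Closed: final G1 returns to the first vertex.

**Shape 2** — `<path>` quadratic bezier, stroke `#ff00ff` → engrave (S170, F3226). Control points (SVG): P0=(62.489,111.245), P1=(54.036,45.447), P2=(42.670,13.018); sampled at t=k/6. Machine vertices: (62.489,80.467) → (59.590,101.473) → (56.530,120.625) → (53.308,137.923) → (49.924,153.367) → (46.378,166.957) → (42.670,178.694). Open path.

**Shape 3** — `<path>` rectangle, stroke `#ff00ff` → engrave (S170, F3226). Machine vertices: (7.830,150.673) → (74.225,150.673) → (74.225,77.232) → (7.830,77.232) → (7.830,150.673). Closed: final G1 returns to the first vertex.

G21
G90
G00 X65.229 Y151.096
M4 S170
G01 X95.045 Y151.096 F3226
G01 X95.045 Y72.021
G01 X65.229 Y72.021
G01 X65.229 Y151.096
M5
G00 X62.489 Y80.467
M4 S170
G01 X59.590 Y101.473 F3226
G01 X56.530 Y120.625
G01 X53.308 Y137.923
G01 X49.924 Y153.367
G01 X46.378 Y166.957
G01 X42.670 Y178.694
M5
G00 X7.830 Y150.673
M4 S170
G01 X74.225 Y150.673 F3226
G01 X74.225 Y77.232
G01 X7.830 Y77.232
G01 X7.830 Y150.673
M5
G00 X0.000 Y0.000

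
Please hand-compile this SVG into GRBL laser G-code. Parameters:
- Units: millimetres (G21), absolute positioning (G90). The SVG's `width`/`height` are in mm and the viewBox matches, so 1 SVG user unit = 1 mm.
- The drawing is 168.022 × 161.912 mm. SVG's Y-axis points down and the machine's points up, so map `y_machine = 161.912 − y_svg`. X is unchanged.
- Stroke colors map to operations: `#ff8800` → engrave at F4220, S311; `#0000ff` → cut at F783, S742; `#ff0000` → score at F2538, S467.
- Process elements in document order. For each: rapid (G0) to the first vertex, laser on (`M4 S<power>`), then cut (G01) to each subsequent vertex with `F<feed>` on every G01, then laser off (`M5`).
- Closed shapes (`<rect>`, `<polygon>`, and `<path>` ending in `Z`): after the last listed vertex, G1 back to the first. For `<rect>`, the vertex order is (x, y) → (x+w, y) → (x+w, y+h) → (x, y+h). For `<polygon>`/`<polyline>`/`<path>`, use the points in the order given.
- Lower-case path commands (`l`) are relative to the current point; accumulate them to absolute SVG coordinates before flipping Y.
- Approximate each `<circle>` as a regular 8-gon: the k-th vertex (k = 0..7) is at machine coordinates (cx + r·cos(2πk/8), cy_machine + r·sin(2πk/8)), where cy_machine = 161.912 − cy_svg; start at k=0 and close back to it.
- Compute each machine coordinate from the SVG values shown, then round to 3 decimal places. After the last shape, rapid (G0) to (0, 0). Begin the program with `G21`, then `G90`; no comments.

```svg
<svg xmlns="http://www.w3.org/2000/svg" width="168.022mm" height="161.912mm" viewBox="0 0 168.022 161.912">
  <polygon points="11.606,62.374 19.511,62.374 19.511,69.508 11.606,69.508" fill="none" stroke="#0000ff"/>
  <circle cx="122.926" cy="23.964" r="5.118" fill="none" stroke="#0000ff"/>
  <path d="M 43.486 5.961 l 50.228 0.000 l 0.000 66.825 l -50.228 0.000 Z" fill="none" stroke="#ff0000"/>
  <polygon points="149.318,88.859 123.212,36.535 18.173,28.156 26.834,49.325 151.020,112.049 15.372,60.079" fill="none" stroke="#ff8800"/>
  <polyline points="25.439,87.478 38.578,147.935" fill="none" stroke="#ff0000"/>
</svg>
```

G21
G90
G0 X11.606 Y99.538
M4 S742
G01 X19.511 Y99.538 F783
G01 X19.511 Y92.404 F783
G01 X11.606 Y92.404 F783
G01 X11.606 Y99.538 F783
M5
G0 X128.044 Y137.948
M4 S742
G01 X126.545 Y141.567 F783
G01 X122.926 Y143.066 F783
G01 X119.307 Y141.567 F783
G01 X117.808 Y137.948 F783
G01 X119.307 Y134.329 F783
G01 X122.926 Y132.830 F783
G01 X126.545 Y134.329 F783
G01 X128.044 Y137.948 F783
M5
G0 X43.486 Y155.951
M4 S467
G01 X93.714 Y155.951 F2538
G01 X93.714 Y89.126 F2538
G01 X43.486 Y89.126 F2538
G01 X43.486 Y155.951 F2538
M5
G0 X149.318 Y73.053
M4 S311
G01 X123.212 Y125.377 F4220
G01 X18.173 Y133.756 F4220
G01 X26.834 Y112.587 F4220
G01 X151.020 Y49.863 F4220
G01 X15.372 Y101.833 F4220
G01 X149.318 Y73.053 F4220
M5
G0 X25.439 Y74.434
M4 S467
G01 X38.578 Y13.977 F2538
M5
G0 X0.000 Y0.000

viewBox `0 0 168.022 161.912` with mm width/height → 1 unit = 1 mm. Flip: y_m = 161.912 − y_svg.

**Shape 1** — `<polygon>` rectangle, stroke `#0000ff` → cut (S742, F783). Machine vertices: (11.606,99.538) → (19.511,99.538) → (19.511,92.404) → (11.606,92.404) → (11.606,99.538). Closed: final G1 returns to the first vertex.

**Shape 2** — `<circle>` circle, stroke `#0000ff` → cut (S742, F783). Machine vertices: (128.044,137.948) → (126.545,141.567) → (122.926,143.066) → (119.307,141.567) → (117.808,137.948) → (119.307,134.329) → (122.926,132.830) → (126.545,134.329) → (128.044,137.948). Closed: final G1 returns to the first vertex.

**Shape 3** — `<path>` rectangle, stroke `#ff0000` → score (S467, F2538). Machine vertices: (43.486,155.951) → (93.714,155.951) → (93.714,89.126) → (43.486,89.126) → (43.486,155.951). Closed: final G1 returns to the first vertex.

**Shape 4** — `<polygon>` closed polygon, stroke `#ff8800` → engrave (S311, F4220). Machine vertices: (149.318,73.053) → (123.212,125.377) → (18.173,133.756) → (26.834,112.587) → (151.020,49.863) → (15.372,101.833) → (149.318,73.053). Closed: final G1 returns to the first vertex.

**Shape 5** — `<polyline>` line segment, stroke `#ff0000` → score (S467, F2538). Machine vertices: (25.439,74.434) → (38.578,13.977). Open path.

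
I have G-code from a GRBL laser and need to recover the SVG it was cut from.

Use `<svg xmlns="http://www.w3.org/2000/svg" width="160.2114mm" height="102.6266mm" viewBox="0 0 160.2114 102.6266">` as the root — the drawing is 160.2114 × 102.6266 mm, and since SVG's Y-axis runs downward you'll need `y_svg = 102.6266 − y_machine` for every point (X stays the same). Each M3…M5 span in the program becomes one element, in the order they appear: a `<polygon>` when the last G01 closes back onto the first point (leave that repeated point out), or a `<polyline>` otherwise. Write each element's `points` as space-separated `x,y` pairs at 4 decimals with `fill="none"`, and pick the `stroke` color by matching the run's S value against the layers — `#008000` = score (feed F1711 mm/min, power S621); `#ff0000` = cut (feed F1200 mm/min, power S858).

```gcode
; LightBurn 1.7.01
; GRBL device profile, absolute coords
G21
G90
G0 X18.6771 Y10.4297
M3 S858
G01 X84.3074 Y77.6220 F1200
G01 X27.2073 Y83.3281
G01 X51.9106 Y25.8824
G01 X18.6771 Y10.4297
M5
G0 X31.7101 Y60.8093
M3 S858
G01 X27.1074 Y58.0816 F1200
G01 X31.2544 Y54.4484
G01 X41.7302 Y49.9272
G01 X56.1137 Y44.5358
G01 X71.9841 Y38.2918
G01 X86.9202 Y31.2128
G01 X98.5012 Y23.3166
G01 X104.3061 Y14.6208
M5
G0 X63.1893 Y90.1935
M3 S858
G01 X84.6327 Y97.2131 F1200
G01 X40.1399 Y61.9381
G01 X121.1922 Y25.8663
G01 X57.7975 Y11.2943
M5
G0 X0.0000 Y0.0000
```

Each laser-on run becomes one SVG element. Flip Y back into SVG space with y_svg = 102.6266 − y_machine. Every run uses S858, so all elements get stroke `#ff0000` (cut).

Run 1: The run returns to its start, so emit a `<polygon>` with points (Y-flipped): 18.6771,92.1969 84.3074,25.0046 27.2073,19.2985 51.9106,76.7442.

Run 2: The run is open, so emit a `<polyline>` with points (Y-flipped): 31.7101,41.8173 27.1074,44.5450 31.2544,48.1782 41.7302,52.6994 56.1137,58.0908 71.9841,64.3348 86.9202,71.4138 98.5012,79.3100 104.3061,88.0058.

Run 3: The run is open, so emit a `<polyline>` with points (Y-flipped): 63.1893,12.4331 84.6327,5.4135 40.1399,40.6885 121.1922,76.7603 57.7975,91.3323.

<svg xmlns="http://www.w3.org/2000/svg" width="160.2114mm" height="102.6266mm" viewBox="0 0 160.2114 102.6266">
  <polygon points="18.6771,92.1969 84.3074,25.0046 27.2073,19.2985 51.9106,76.7442" fill="none" stroke="#ff0000"/>
  <polyline points="31.7101,41.8173 27.1074,44.5450 31.2544,48.1782 41.7302,52.6994 56.1137,58.0908 71.9841,64.3348 86.9202,71.4138 98.5012,79.3100 104.3061,88.0058" fill="none" stroke="#ff0000"/>
  <polyline points="63.1893,12.4331 84.6327,5.4135 40.1399,40.6885 121.1922,76.7603 57.7975,91.3323" fill="none" stroke="#ff0000"/>
</svg>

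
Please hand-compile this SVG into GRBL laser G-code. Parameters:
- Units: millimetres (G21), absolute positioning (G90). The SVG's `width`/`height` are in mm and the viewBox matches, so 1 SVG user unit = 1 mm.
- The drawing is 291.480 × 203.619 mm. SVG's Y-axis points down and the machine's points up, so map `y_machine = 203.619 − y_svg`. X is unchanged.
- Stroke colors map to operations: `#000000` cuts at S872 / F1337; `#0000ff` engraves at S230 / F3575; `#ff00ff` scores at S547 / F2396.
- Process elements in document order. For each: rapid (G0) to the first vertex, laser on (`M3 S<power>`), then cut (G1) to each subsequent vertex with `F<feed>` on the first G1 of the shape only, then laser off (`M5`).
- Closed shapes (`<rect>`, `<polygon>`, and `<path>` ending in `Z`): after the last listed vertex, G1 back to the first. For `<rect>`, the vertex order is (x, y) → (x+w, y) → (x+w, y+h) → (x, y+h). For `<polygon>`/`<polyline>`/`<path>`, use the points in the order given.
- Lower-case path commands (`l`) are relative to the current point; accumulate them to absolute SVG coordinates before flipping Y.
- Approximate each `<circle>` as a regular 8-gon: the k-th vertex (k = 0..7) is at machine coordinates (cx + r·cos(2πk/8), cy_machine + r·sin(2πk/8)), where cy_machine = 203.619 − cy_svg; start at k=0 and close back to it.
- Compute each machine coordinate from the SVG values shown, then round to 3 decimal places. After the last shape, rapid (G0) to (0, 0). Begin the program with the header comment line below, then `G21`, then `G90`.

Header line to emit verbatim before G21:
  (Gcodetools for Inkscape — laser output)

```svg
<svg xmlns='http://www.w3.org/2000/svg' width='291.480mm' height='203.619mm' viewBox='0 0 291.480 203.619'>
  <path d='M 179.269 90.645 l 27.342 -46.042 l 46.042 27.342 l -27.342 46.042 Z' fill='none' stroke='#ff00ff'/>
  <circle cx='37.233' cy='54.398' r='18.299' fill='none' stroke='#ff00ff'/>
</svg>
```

(Gcodetools for Inkscape — laser output)
G21
G90
G0 X179.269 Y112.974
M3 S547
G1 X206.611 Y159.016 F2396
G1 X252.653 Y131.674
G1 X225.311 Y85.632
G1 X179.269 Y112.974
M5
G0 X55.532 Y149.221
M3 S547
G1 X50.172 Y162.160 F2396
G1 X37.233 Y167.520
G1 X24.294 Y162.160
G1 X18.934 Y149.221
G1 X24.294 Y136.282
G1 X37.233 Y130.922
G1 X50.172 Y136.282
G1 X55.532 Y149.221
M5
G0 X0.000 Y0.000

Since the viewBox matches the mm dimensions, user units are millimetres directly. The only transform is the Y-flip y_m = 203.619 − y_svg.

Shape 1 is a regular polygon drawn with `<path>`. Its stroke #ff00ff means score at S547, F2396. After flipping Y the toolpath is (179.269,112.974) → (206.611,159.016) → (252.653,131.674) → (225.311,85.632) → (179.269,112.974), returning to the start.

Shape 2 is a circle drawn with `<circle>`. Its stroke #ff00ff means score at S547, F2396. After flipping Y the toolpath is (55.532,149.221) → (50.172,162.160) → (37.233,167.520) → (24.294,162.160) → (18.934,149.221) → (24.294,136.282) → (37.233,130.922) → (50.172,136.282) → (55.532,149.221), returning to the start.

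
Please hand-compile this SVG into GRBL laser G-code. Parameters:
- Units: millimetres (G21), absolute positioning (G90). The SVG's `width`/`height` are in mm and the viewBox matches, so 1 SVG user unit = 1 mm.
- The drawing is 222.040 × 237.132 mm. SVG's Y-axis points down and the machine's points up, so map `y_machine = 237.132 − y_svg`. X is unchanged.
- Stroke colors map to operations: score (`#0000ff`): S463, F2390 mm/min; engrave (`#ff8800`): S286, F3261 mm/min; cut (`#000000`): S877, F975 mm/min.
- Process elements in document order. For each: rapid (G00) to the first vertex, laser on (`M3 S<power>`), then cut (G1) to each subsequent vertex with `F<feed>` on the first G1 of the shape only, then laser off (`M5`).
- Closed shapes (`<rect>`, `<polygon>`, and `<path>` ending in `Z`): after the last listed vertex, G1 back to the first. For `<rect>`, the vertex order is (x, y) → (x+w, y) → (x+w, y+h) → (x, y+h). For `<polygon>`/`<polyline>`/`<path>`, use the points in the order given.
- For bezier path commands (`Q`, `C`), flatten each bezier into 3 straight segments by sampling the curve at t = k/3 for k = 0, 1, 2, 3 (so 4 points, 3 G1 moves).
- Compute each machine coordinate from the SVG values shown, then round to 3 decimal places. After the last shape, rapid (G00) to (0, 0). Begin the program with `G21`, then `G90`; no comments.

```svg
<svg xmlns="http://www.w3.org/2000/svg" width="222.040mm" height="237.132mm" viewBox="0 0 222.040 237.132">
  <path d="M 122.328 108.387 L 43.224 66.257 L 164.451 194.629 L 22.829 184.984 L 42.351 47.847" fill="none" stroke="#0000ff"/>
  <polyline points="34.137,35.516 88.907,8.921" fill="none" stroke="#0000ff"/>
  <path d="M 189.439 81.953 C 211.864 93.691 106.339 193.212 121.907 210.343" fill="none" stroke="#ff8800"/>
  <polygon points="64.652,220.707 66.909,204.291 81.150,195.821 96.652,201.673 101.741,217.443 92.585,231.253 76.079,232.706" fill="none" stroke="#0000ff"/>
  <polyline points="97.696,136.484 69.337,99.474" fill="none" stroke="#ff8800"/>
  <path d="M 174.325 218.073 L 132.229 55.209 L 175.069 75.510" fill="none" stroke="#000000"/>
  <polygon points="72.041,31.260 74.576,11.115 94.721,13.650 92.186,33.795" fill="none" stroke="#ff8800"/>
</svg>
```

Since the viewBox matches the mm dimensions, user units are millimetres directly. The only transform is the Y-flip y_m = 237.132 − y_svg.

Shape 1 is a open polyline drawn with `<path>`. Its stroke #0000ff means score at S463, F2390. After flipping Y the toolpath is (122.328,128.745) → (43.224,170.875) → (164.451,42.503) → (22.829,52.148) → (42.351,189.285).

Shape 2 is a line segment drawn with `<polyline>`. Its stroke #0000ff means score at S463, F2390. After flipping Y the toolpath is (34.137,201.616) → (88.907,228.211).

Shape 3 is a cubic bezier drawn with `<path>`. Its stroke #ff8800 means engrave at S286, F3261. After flipping Y the toolpath is (189.439,155.179) → (178.438,120.483) → (137.480,65.081) → (121.907,26.789).

Shape 4 is a regular polygon drawn with `<polygon>`. Its stroke #0000ff means score at S463, F2390. After flipping Y the toolpath is (64.652,16.425) → (66.909,32.841) → (81.150,41.311) → (96.652,35.459) → (101.741,19.689) → (92.585,5.879) → (76.079,4.426) → (64.652,16.425), returning to the start.

Shape 5 is a line segment drawn with `<polyline>`. Its stroke #ff8800 means engrave at S286, F3261. After flipping Y the toolpath is (97.696,100.648) → (69.337,137.658).

Shape 6 is a open polyline drawn with `<path>`. Its stroke #000000 means cut at S877, F975. After flipping Y the toolpath is (174.325,19.059) → (132.229,181.923) → (175.069,161.622).

Shape 7 is a regular polygon drawn with `<polygon>`. Its stroke #ff8800 means engrave at S286, F3261. After flipping Y the toolpath is (72.041,205.872) → (74.576,226.017) → (94.721,223.482) → (92.186,203.337) → (72.041,205.872), returning to the start.

G21
G90
G00 X122.328 Y128.745
M3 S463
G1 X43.224 Y170.875 F2390
G1 X164.451 Y42.503
G1 X22.829 Y52.148
G1 X42.351 Y189.285
M5
G00 X34.137 Y201.616
M3 S463
G1 X88.907 Y228.211 F2390
M5
G00 X189.439 Y155.179
M3 S286
G1 X178.438 Y120.483 F3261
G1 X137.480 Y65.081
G1 X121.907 Y26.789
M5
G00 X64.652 Y16.425
M3 S463
G1 X66.909 Y32.841 F2390
G1 X81.150 Y41.311
G1 X96.652 Y35.459
G1 X101.741 Y19.689
G1 X92.585 Y5.879
G1 X76.079 Y4.426
G1 X64.652 Y16.425
M5
G00 X97.696 Y100.648
M3 S286
G1 X69.337 Y137.658 F3261
M5
G00 X174.325 Y19.059
M3 S877
G1 X132.229 Y181.923 F975
G1 X175.069 Y161.622
M5
G00 X72.041 Y205.872
M3 S286
G1 X74.576 Y226.017 F3261
G1 X94.721 Y223.482
G1 X92.186 Y203.337
G1 X72.041 Y205.872
M5
G00 X0.000 Y0.000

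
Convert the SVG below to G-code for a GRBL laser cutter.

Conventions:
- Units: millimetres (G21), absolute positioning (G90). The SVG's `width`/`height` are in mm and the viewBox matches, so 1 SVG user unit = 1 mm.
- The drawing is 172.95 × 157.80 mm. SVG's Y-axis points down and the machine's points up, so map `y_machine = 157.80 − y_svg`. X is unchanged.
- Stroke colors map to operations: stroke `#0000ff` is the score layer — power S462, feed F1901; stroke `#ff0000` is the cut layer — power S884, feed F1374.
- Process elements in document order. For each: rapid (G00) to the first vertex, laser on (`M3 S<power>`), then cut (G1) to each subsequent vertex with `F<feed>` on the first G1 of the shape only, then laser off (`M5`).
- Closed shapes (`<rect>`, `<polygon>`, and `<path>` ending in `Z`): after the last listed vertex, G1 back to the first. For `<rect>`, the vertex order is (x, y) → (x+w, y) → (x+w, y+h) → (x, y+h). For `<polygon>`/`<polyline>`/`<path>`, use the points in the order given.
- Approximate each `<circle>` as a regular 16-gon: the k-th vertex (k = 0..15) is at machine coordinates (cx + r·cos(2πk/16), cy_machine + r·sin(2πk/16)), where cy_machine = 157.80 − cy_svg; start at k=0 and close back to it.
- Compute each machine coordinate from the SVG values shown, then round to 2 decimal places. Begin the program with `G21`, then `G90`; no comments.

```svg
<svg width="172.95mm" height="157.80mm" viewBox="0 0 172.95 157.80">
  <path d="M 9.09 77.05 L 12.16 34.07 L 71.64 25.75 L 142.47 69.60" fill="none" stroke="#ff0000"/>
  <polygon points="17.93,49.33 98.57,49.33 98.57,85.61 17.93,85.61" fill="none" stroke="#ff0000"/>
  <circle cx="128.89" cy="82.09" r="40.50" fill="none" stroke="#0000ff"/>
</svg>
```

1 u = 1 mm; y_m = 157.80 − y.

[1] `<path>` open polyline, #ff0000→cut S884 F1374: (9.09,80.75) → (12.16,123.73) → (71.64,132.05) → (142.47,88.20)

[2] `<polygon>` rectangle, #ff0000→cut S884 F1374: (17.93,108.47) → (98.57,108.47) → (98.57,72.19) → (17.93,72.19) → (17.93,108.47) (closed)

[3] `<circle>` circle, #0000ff→score S462 F1901: (169.39,75.71) → (166.31,91.21) → (157.53,104.35) → (144.39,113.13) → (128.89,116.21) → (113.39,113.13) → (100.25,104.35) → (91.47,91.21) → (88.39,75.71) → (91.47,60.21) → (100.25,47.07) → (113.39,38.29) → (128.89,35.21) → (144.39,38.29) → (157.53,47.07) → (166.31,60.21) → (169.39,75.71) (closed)

G21
G90
G00 X9.09 Y80.75
M3 S884
G1 X12.16 Y123.73 F1374
G1 X71.64 Y132.05
G1 X142.47 Y88.20
M5
G00 X17.93 Y108.47
M3 S884
G1 X98.57 Y108.47 F1374
G1 X98.57 Y72.19
G1 X17.93 Y72.19
G1 X17.93 Y108.47
M5
G00 X169.39 Y75.71
M3 S462
G1 X166.31 Y91.21 F1901
G1 X157.53 Y104.35
G1 X144.39 Y113.13
G1 X128.89 Y116.21
G1 X113.39 Y113.13
G1 X100.25 Y104.35
G1 X91.47 Y91.21
G1 X88.39 Y75.71
G1 X91.47 Y60.21
G1 X100.25 Y47.07
G1 X113.39 Y38.29
G1 X128.89 Y35.21
G1 X144.39 Y38.29
G1 X157.53 Y47.07
G1 X166.31 Y60.21
G1 X169.39 Y75.71
M5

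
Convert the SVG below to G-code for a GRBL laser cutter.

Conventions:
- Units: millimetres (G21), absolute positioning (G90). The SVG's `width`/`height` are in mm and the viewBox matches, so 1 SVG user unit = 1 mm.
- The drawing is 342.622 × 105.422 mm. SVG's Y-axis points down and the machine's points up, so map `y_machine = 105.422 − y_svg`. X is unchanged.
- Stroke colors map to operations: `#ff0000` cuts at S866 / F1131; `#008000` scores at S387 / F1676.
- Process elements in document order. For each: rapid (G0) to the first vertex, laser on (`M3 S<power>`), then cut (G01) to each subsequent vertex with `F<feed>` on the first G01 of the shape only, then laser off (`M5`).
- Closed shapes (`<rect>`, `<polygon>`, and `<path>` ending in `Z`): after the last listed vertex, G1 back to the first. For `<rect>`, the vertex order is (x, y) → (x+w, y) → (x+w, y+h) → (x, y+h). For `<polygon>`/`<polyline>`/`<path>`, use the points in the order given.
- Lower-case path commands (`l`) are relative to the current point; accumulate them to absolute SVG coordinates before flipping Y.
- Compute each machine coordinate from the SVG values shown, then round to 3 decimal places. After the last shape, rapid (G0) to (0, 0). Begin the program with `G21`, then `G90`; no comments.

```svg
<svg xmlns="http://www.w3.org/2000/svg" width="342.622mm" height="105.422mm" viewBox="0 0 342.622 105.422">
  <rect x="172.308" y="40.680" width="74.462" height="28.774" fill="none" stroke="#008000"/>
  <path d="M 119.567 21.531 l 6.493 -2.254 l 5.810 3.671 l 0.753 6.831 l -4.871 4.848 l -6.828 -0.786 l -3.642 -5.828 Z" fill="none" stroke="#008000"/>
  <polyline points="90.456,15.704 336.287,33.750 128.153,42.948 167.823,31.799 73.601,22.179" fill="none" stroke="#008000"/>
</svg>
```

1 u = 1 mm; y_m = 105.422 − y.

[1] `<rect>` rectangle, #008000→score S387 F1676: (172.308,64.742) → (246.770,64.742) → (246.770,35.968) → (172.308,35.968) → (172.308,64.742) (closed)

[2] `<path>` regular polygon, #008000→score S387 F1676: (119.567,83.891) → (126.060,86.145) → (131.870,82.474) → (132.623,75.643) → (127.752,70.795) → (120.924,71.581) → (117.282,77.409) → (119.567,83.891) (closed)

[3] `<polyline>` open polyline, #008000→score S387 F1676: (90.456,89.718) → (336.287,71.672) → (128.153,62.474) → (167.823,73.623) → (73.601,83.243)

G21
G90
G0 X172.308 Y64.742
M3 S387
G01 X246.770 Y64.742 F1676
G01 X246.770 Y35.968
G01 X172.308 Y35.968
G01 X172.308 Y64.742
M5
G0 X119.567 Y83.891
M3 S387
G01 X126.060 Y86.145 F1676
G01 X131.870 Y82.474
G01 X132.623 Y75.643
G01 X127.752 Y70.795
G01 X120.924 Y71.581
G01 X117.282 Y77.409
G01 X119.567 Y83.891
M5
G0 X90.456 Y89.718
M3 S387
G01 X336.287 Y71.672 F1676
G01 X128.153 Y62.474
G01 X167.823 Y73.623
G01 X73.601 Y83.243
M5
G0 X0.000 Y0.000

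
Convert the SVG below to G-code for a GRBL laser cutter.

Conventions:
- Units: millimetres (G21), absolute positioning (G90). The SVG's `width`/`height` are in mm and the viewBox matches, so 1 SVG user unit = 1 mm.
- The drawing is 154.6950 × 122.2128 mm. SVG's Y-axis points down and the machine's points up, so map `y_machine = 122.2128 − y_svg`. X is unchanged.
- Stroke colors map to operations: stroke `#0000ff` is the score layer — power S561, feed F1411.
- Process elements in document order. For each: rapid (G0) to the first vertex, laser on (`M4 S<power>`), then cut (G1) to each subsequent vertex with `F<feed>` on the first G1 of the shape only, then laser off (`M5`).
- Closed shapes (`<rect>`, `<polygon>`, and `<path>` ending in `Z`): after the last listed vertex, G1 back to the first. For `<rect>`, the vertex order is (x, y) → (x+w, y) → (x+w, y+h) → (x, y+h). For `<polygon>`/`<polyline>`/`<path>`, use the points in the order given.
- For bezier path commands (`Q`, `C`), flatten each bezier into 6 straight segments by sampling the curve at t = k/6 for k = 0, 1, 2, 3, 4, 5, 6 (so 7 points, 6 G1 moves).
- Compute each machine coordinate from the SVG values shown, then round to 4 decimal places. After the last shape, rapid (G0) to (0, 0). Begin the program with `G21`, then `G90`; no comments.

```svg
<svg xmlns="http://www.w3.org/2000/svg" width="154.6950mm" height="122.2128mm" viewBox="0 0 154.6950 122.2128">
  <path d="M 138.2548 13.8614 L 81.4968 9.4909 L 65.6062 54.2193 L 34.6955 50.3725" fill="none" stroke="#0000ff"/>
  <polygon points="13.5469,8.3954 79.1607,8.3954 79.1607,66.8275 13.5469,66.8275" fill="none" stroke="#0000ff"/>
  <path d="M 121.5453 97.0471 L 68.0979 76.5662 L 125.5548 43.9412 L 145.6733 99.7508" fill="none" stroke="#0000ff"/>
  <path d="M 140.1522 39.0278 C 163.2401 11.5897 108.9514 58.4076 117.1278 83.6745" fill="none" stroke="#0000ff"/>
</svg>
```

G21
G90
G0 X138.2548 Y108.3514
M4 S561
G1 X81.4968 Y112.7219 F1411
G1 X65.6062 Y67.9935
G1 X34.6955 Y71.8403
M5
G0 X13.5469 Y113.8174
M4 S561
G1 X79.1607 Y113.8174 F1411
G1 X79.1607 Y55.3853
G1 X13.5469 Y55.3853
G1 X13.5469 Y113.8174
M5
G0 X121.5453 Y25.1657
M4 S561
G1 X68.0979 Y45.6466 F1411
G1 X125.5548 Y78.2716
G1 X145.6733 Y22.4620
M5
G0 X140.1522 Y83.1850
M4 S561
G1 X145.8955 Y91.1596 F1411
G1 X142.6272 Y89.4195
G1 X134.2318 Y80.6260
G1 X124.5938 Y67.4405
G1 X117.5976 Y52.5241
G1 X117.1278 Y38.5383
M5
G0 X0.0000 Y0.0000

Since the viewBox matches the mm dimensions, user units are millimetres directly. The only transform is the Y-flip y_m = 122.2128 − y_svg.

Shape 1 is a open polyline drawn with `<path>`. Its stroke #0000ff means score at S561, F1411. After flipping Y the toolpath is (138.2548,108.3514) → (81.4968,112.7219) → (65.6062,67.9935) → (34.6955,71.8403).

Shape 2 is a rectangle drawn with `<polygon>`. Its stroke #0000ff means score at S561, F1411. After flipping Y the toolpath is (13.5469,113.8174) → (79.1607,113.8174) → (79.1607,55.3853) → (13.5469,55.3853) → (13.5469,113.8174), returning to the start.

Shape 3 is a open polyline drawn with `<path>`. Its stroke #0000ff means score at S561, F1411. After flipping Y the toolpath is (121.5453,25.1657) → (68.0979,45.6466) → (125.5548,78.2716) → (145.6733,22.4620).

Shape 4 is a cubic bezier drawn with `<path>`. Its stroke #0000ff means score at S561, F1411. After flipping Y the toolpath is (140.1522,83.1850) → (145.8955,91.1596) → (142.6272,89.4195) → (134.2318,80.6260) → (124.5938,67.4405) → (117.5976,52.5241) → (117.1278,38.5383).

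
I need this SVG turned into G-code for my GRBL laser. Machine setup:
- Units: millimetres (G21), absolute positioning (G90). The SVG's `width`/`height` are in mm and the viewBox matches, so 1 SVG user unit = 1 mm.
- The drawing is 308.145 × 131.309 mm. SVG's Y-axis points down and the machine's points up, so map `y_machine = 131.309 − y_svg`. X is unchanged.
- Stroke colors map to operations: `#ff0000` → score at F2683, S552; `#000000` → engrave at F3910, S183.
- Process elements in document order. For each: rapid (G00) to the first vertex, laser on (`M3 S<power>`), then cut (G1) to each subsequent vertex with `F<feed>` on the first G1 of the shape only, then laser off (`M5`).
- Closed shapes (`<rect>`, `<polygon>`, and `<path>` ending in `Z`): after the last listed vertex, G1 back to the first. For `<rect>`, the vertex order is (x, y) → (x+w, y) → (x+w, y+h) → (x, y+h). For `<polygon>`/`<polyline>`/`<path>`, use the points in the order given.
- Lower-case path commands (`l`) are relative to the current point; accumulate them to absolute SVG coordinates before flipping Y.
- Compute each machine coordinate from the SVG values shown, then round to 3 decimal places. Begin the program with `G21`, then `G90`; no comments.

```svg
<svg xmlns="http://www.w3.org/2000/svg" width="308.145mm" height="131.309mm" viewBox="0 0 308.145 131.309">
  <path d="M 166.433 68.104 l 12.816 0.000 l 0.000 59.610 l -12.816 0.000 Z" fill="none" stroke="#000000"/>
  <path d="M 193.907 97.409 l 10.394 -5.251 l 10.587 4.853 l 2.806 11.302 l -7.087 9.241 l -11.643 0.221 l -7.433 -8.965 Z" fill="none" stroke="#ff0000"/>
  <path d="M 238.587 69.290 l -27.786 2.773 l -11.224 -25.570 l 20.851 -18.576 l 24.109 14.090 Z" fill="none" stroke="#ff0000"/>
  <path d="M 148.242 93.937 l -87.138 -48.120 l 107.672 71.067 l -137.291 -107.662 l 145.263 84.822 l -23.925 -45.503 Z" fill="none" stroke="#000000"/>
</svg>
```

G21
G90
G00 X166.433 Y63.205
M3 S183
G1 X179.249 Y63.205 F3910
G1 X179.249 Y3.595
G1 X166.433 Y3.595
G1 X166.433 Y63.205
M5
G00 X193.907 Y33.900
M3 S552
G1 X204.301 Y39.151 F2683
G1 X214.888 Y34.298
G1 X217.694 Y22.996
G1 X210.607 Y13.755
G1 X198.964 Y13.534
G1 X191.531 Y22.499
G1 X193.907 Y33.900
M5
G00 X238.587 Y62.019
M3 S552
G1 X210.801 Y59.246 F2683
G1 X199.577 Y84.816
G1 X220.428 Y103.392
G1 X244.537 Y89.302
G1 X238.587 Y62.019
M5
G00 X148.242 Y37.372
M3 S183
G1 X61.104 Y85.492 F3910
G1 X168.776 Y14.425
G1 X31.485 Y122.087
G1 X176.748 Y37.265
G1 X152.823 Y82.768
G1 X148.242 Y37.372
M5

Since the viewBox matches the mm dimensions, user units are millimetres directly. The only transform is the Y-flip y_m = 131.309 − y_svg.

Shape 1 is a rectangle drawn with `<path>`. Its stroke #000000 means engrave at S183, F3910. After flipping Y the toolpath is (166.433,63.205) → (179.249,63.205) → (179.249,3.595) → (166.433,3.595) → (166.433,63.205), returning to the start.

Shape 2 is a regular polygon drawn with `<path>`. Its stroke #ff0000 means score at S552, F2683. After flipping Y the toolpath is (193.907,33.900) → (204.301,39.151) → (214.888,34.298) → (217.694,22.996) → (210.607,13.755) → (198.964,13.534) → (191.531,22.499) → (193.907,33.900), returning to the start.

Shape 3 is a regular polygon drawn with `<path>`. Its stroke #ff0000 means score at S552, F2683. After flipping Y the toolpath is (238.587,62.019) → (210.801,59.246) → (199.577,84.816) → (220.428,103.392) → (244.537,89.302) → (238.587,62.019), returning to the start.

Shape 4 is a closed polygon drawn with `<path>`. Its stroke #000000 means engrave at S183, F3910. After flipping Y the toolpath is (148.242,37.372) → (61.104,85.492) → (168.776,14.425) → (31.485,122.087) → (176.748,37.265) → (152.823,82.768) → (148.242,37.372), returning to the start.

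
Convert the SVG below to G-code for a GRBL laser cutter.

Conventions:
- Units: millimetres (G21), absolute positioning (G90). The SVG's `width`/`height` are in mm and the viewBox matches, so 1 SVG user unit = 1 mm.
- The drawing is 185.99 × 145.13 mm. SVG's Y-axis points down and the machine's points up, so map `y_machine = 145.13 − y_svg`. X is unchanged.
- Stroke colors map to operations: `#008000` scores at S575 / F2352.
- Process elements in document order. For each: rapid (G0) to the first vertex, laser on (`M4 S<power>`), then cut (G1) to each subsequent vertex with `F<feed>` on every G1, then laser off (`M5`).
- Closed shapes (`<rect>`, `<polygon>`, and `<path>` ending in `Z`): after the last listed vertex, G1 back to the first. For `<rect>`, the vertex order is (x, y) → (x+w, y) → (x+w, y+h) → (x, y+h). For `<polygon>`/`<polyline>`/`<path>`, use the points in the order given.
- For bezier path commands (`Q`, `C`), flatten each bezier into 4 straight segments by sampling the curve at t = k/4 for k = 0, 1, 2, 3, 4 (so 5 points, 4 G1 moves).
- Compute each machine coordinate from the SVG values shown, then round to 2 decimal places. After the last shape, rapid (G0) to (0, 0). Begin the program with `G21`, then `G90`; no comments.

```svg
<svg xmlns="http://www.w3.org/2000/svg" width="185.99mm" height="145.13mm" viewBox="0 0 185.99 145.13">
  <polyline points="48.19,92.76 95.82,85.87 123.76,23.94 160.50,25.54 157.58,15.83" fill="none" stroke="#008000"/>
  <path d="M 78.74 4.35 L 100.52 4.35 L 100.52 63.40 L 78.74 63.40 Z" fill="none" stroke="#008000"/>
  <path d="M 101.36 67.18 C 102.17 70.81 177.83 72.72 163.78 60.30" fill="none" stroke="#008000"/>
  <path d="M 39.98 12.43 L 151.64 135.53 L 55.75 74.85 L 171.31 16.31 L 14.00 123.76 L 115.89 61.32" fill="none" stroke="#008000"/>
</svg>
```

G21
G90
G0 X48.19 Y52.37
M4 S575
G1 X95.82 Y59.26 F2352
G1 X123.76 Y121.19 F2352
G1 X160.50 Y119.59 F2352
G1 X157.58 Y129.30 F2352
M5
G0 X78.74 Y140.78
M4 S575
G1 X100.52 Y140.78 F2352
G1 X100.52 Y81.73 F2352
G1 X78.74 Y81.73 F2352
G1 X78.74 Y140.78 F2352
M5
G0 X101.36 Y77.95
M4 S575
G1 X113.43 Y75.75 F2352
G1 X138.14 Y75.37 F2352
G1 X160.07 Y78.00 F2352
G1 X163.78 Y84.83 F2352
M5
G0 X39.98 Y132.70
M4 S575
G1 X151.64 Y9.60 F2352
G1 X55.75 Y70.28 F2352
G1 X171.31 Y128.82 F2352
G1 X14.00 Y21.37 F2352
G1 X115.89 Y83.81 F2352
M5
G0 X0.00 Y0.00

viewBox `0 0 185.99 145.13` with mm width/height → 1 unit = 1 mm. Flip: y_m = 145.13 − y_svg.

**Shape 1** — `<polyline>` open polyline, stroke `#008000` → score (S575, F2352). Machine vertices: (48.19,52.37) → (95.82,59.26) → (123.76,121.19) → (160.50,119.59) → (157.58,129.30). Open path.

**Shape 2** — `<path>` rectangle, stroke `#008000` → score (S575, F2352). Machine vertices: (78.74,140.78) → (100.52,140.78) → (100.52,81.73) → (78.74,81.73) → (78.74,140.78). Closed: final G1 returns to the first vertex.

**Shape 3** — `<path>` cubic bezier, stroke `#008000` → score (S575, F2352). Control points (SVG): P0=(101.36,67.18), P1=(102.17,70.81), P2=(177.83,72.72), P3=(163.78,60.30); sampled at t=k/4. Machine vertices: (101.36,77.95) → (113.43,75.75) → (138.14,75.37) → (160.07,78.00) → (163.78,84.83). Open path.

**Shape 4** — `<path>` open polyline, stroke `#008000` → score (S575, F2352). Machine vertices: (39.98,132.70) → (151.64,9.60) → (55.75,70.28) → (171.31,128.82) → (14.00,21.37) → (115.89,83.81). Open path.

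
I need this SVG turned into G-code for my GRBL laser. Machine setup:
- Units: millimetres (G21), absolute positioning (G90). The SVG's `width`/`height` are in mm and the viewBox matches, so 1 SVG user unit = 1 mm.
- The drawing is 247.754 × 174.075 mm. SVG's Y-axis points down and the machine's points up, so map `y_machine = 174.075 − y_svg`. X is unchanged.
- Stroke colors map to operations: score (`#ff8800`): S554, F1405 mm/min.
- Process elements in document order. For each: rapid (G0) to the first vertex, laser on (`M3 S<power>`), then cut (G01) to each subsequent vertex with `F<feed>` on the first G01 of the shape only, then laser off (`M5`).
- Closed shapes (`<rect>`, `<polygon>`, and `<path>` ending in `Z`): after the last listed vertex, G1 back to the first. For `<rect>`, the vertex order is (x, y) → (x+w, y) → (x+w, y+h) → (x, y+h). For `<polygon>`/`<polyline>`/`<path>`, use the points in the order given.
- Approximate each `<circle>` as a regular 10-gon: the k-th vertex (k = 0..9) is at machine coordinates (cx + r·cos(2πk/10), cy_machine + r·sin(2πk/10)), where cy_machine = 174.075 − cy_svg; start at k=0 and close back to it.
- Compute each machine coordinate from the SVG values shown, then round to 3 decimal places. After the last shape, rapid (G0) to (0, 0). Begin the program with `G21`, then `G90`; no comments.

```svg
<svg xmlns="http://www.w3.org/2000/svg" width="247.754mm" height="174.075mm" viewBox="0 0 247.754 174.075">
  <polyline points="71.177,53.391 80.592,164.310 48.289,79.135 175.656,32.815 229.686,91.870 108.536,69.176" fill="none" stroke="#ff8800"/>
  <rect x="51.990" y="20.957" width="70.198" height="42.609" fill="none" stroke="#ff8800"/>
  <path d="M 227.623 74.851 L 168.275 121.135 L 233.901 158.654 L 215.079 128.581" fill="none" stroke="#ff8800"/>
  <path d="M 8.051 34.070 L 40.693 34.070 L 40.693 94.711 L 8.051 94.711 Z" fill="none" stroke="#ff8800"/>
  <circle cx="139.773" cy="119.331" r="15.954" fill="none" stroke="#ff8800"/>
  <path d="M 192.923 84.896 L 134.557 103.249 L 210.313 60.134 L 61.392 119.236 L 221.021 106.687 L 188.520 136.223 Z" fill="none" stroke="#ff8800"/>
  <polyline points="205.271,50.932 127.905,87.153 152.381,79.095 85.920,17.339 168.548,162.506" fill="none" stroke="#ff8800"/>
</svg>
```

1 u = 1 mm; y_m = 174.075 − y.

[1] `<polyline>` open polyline, #ff8800→score S554 F1405: (71.177,120.684) → (80.592,9.765) → (48.289,94.940) → (175.656,141.260) → (229.686,82.205) → (108.536,104.899)

[2] `<rect>` rectangle, #ff8800→score S554 F1405: (51.990,153.118) → (122.188,153.118) → (122.188,110.509) → (51.990,110.509) → (51.990,153.118) (closed)

[3] `<path>` open polyline, #ff8800→score S554 F1405: (227.623,99.224) → (168.275,52.940) → (233.901,15.421) → (215.079,45.494)

[4] `<path>` rectangle, #ff8800→score S554 F1405: (8.051,140.005) → (40.693,140.005) → (40.693,79.364) → (8.051,79.364) → (8.051,140.005) (closed)

[5] `<circle>` circle, #ff8800→score S554 F1405: (155.727,54.744) → (152.680,64.122) → (144.703,69.917) → (134.843,69.917) → (126.866,64.122) → (123.819,54.744) → (126.866,45.366) → (134.843,39.571) → (144.703,39.571) → (152.680,45.366) → (155.727,54.744) (closed)

[6] `<path>` closed polygon, #ff8800→score S554 F1405: (192.923,89.179) → (134.557,70.826) → (210.313,113.941) → (61.392,54.839) → (221.021,67.388) → (188.520,37.852) → (192.923,89.179) (closed)

[7] `<polyline>` open polyline, #ff8800→score S554 F1405: (205.271,123.143) → (127.905,86.922) → (152.381,94.980) → (85.920,156.736) → (168.548,11.569)

G21
G90
G0 X71.177 Y120.684
M3 S554
G01 X80.592 Y9.765 F1405
G01 X48.289 Y94.940
G01 X175.656 Y141.260
G01 X229.686 Y82.205
G01 X108.536 Y104.899
M5
G0 X51.990 Y153.118
M3 S554
G01 X122.188 Y153.118 F1405
G01 X122.188 Y110.509
G01 X51.990 Y110.509
G01 X51.990 Y153.118
M5
G0 X227.623 Y99.224
M3 S554
G01 X168.275 Y52.940 F1405
G01 X233.901 Y15.421
G01 X215.079 Y45.494
M5
G0 X8.051 Y140.005
M3 S554
G01 X40.693 Y140.005 F1405
G01 X40.693 Y79.364
G01 X8.051 Y79.364
G01 X8.051 Y140.005
M5
G0 X155.727 Y54.744
M3 S554
G01 X152.680 Y64.122 F1405
G01 X144.703 Y69.917
G01 X134.843 Y69.917
G01 X126.866 Y64.122
G01 X123.819 Y54.744
G01 X126.866 Y45.366
G01 X134.843 Y39.571
G01 X144.703 Y39.571
G01 X152.680 Y45.366
G01 X155.727 Y54.744
M5
G0 X192.923 Y89.179
M3 S554
G01 X134.557 Y70.826 F1405
G01 X210.313 Y113.941
G01 X61.392 Y54.839
G01 X221.021 Y67.388
G01 X188.520 Y37.852
G01 X192.923 Y89.179
M5
G0 X205.271 Y123.143
M3 S554
G01 X127.905 Y86.922 F1405
G01 X152.381 Y94.980
G01 X85.920 Y156.736
G01 X168.548 Y11.569
M5
G0 X0.000 Y0.000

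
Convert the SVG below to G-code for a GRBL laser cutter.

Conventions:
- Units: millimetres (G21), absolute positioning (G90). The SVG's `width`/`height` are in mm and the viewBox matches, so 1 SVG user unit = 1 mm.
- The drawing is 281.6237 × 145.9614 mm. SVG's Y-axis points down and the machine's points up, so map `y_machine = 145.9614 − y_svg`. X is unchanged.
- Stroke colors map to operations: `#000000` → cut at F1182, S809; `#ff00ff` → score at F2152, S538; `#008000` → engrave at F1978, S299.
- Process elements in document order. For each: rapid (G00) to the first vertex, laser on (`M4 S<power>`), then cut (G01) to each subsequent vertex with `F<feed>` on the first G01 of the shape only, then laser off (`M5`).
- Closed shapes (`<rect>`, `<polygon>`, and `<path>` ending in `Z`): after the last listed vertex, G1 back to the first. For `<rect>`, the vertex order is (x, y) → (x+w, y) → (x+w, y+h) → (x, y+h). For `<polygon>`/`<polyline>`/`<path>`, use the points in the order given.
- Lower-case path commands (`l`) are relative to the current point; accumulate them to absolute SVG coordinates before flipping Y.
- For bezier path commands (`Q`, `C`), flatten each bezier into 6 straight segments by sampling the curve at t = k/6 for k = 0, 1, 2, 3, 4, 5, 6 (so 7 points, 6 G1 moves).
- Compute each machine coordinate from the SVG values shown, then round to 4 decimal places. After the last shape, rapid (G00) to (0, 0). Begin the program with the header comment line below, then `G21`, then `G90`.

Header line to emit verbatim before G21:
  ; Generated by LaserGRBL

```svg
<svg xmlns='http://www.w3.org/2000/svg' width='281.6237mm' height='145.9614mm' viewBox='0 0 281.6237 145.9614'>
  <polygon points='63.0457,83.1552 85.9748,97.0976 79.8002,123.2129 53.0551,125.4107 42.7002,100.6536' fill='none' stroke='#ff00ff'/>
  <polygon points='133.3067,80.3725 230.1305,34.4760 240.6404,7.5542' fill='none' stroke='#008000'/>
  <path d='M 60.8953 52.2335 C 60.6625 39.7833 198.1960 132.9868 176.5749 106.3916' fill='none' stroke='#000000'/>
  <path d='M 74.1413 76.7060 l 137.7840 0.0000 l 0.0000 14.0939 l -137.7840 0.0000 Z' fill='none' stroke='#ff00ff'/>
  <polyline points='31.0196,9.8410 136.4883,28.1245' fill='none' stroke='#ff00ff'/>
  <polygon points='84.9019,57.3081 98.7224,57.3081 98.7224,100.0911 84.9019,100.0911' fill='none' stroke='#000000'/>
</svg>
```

; Generated by LaserGRBL
G21
G90
G00 X63.0457 Y62.8062
M4 S538
G01 X85.9748 Y48.8638 F2152
G01 X79.8002 Y22.7485
G01 X53.0551 Y20.5507
G01 X42.7002 Y45.3078
G01 X63.0457 Y62.8062
M5
G00 X133.3067 Y65.5889
M4 S299
G01 X230.1305 Y111.4854 F1978
G01 X240.6404 Y138.4072
G01 X133.3067 Y65.5889
M5
G00 X60.8953 Y93.7279
M4 S809
G01 X70.8848 Y92.1923 F1182
G01 X95.5875 Y79.3103
G01 X126.7557 Y61.3445
G01 X156.1415 Y44.5574
G01 X175.4972 Y35.2117
G01 X176.5749 Y39.5698
M5
G00 X74.1413 Y69.2554
M4 S538
G01 X211.9253 Y69.2554 F2152
G01 X211.9253 Y55.1615
G01 X74.1413 Y55.1615
G01 X74.1413 Y69.2554
M5
G00 X31.0196 Y136.1204
M4 S538
G01 X136.4883 Y117.8369 F2152
M5
G00 X84.9019 Y88.6533
M4 S809
G01 X98.7224 Y88.6533 F1182
G01 X98.7224 Y45.8703
G01 X84.9019 Y45.8703
G01 X84.9019 Y88.6533
M5
G00 X0.0000 Y0.0000

1 u = 1 mm; y_m = 145.9614 − y.

[1] `<polygon>` regular polygon, #ff00ff→score S538 F2152: (63.0457,62.8062) → (85.9748,48.8638) → (79.8002,22.7485) → (53.0551,20.5507) → (42.7002,45.3078) → (63.0457,62.8062) (closed)

[2] `<polygon>` closed polygon, #008000→engrave S299 F1978: (133.3067,65.5889) → (230.1305,111.4854) → (240.6404,138.4072) → (133.3067,65.5889) (closed)

[3] `<path>` cubic bezier, #000000→cut S809 F1182: (60.8953,93.7279) → (70.8848,92.1923) → (95.5875,79.3103) → (126.7557,61.3445) → (156.1415,44.5574) → (175.4972,35.2117) → (176.5749,39.5698)

[4] `<path>` rectangle, #ff00ff→score S538 F2152: (74.1413,69.2554) → (211.9253,69.2554) → (211.9253,55.1615) → (74.1413,55.1615) → (74.1413,69.2554) (closed)

[5] `<polyline>` line segment, #ff00ff→score S538 F2152: (31.0196,136.1204) → (136.4883,117.8369)

[6] `<polygon>` rectangle, #000000→cut S809 F1182: (84.9019,88.6533) → (98.7224,88.6533) → (98.7224,45.8703) → (84.9019,45.8703) → (84.9019,88.6533) (closed)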